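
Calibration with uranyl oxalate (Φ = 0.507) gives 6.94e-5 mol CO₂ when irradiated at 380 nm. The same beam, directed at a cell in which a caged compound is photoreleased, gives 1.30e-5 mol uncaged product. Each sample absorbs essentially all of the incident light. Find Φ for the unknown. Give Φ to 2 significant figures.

Photons absorbed by the actinometer: 6.94e-5 / 0.507 = 1.369e-4 mol.
Φ(unknown) = 1.30e-5 / 1.369e-4 = 0.095.

Φ = 0.095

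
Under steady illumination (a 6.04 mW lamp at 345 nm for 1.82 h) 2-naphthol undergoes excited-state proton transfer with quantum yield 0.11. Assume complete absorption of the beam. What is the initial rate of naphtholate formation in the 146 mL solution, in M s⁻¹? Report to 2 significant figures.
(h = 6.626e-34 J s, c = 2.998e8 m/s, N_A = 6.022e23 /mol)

1.3e-8 M s⁻¹

Photon energy at 345 nm: hc/λ = (6.626e-34)(2.998e8)/(345e-9) = 5.758e-19 J.
Energy delivered: (6.04 mW)(6552 s) = 39.57 J.
Photons incident: 39.57 / 5.758e-19 = 6.872e19, i.e. 6.872e19/6.022e23 = 1.141e-4 mol.
Product formed: 0.11 × 1.141e-4 = 1.255e-5 mol.
Rate: 1.255e-5 mol / (6552 s × 0.146 L) = 1.3e-8 M s⁻¹.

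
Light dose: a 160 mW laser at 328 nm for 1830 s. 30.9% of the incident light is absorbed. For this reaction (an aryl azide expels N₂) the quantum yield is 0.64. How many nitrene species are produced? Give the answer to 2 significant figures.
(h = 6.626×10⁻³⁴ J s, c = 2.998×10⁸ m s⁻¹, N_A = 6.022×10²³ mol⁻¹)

Photon energy at 328 nm: hc/λ = (6.626×10⁻³⁴)(2.998×10⁸)/(328×10⁻⁹) = 6.056×10⁻¹⁹ J.
Energy delivered: (160 mW)(1830 s) = 292.8 J.
Photons incident: 292.8 / 6.056×10⁻¹⁹ = 4.835×10²⁰, i.e. 4.835×10²⁰/6.022×10²³ = 8.029×10⁻⁴ mol.
Photons absorbed: 0.309 × 8.029×10⁻⁴ = 2.481×10⁻⁴ mol.
Product: Φ × n_abs = 0.64 × 2.481×10⁻⁴ = 1.588×10⁻⁴ mol.
As a count: 1.588×10⁻⁴ × 6.022×10²³ = 9.6×10¹⁹.

9.6×10¹⁹ species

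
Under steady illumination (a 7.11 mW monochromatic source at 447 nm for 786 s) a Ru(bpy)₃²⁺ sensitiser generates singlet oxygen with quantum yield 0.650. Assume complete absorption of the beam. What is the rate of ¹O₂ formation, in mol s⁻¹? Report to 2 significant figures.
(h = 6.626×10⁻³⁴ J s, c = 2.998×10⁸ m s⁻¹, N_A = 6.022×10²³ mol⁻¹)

1.7×10⁻⁸ mol s⁻¹

Photon energy at 447 nm: hc/λ = (6.626×10⁻³⁴)(2.998×10⁸)/(447×10⁻⁹) = 4.444×10⁻¹⁹ J.
Energy delivered: (7.11 mW)(786 s) = 5.588 J.
Photons incident: 5.588 / 4.444×10⁻¹⁹ = 1.257×10¹⁹, i.e. 1.257×10¹⁹/6.022×10²³ = 2.087×10⁻⁵ mol.
Product formed: 0.650 × 2.087×10⁻⁵ = 1.357×10⁻⁵ mol.
Rate: 1.357×10⁻⁵ / 786 s = 1.7×10⁻⁸ mol s⁻¹.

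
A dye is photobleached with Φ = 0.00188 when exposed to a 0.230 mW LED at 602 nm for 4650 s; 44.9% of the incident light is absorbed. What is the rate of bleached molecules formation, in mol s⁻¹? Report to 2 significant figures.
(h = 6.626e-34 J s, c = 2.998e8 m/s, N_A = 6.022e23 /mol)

9.8e-13 mol s⁻¹

Photon energy at 602 nm: hc/λ = (6.626e-34)(2.998e8)/(602e-9) = 3.300e-19 J.
Energy delivered: (0.230 mW)(4650 s) = 1.070 J.
Photons incident: 1.070 / 3.300e-19 = 3.242e18, i.e. 3.242e18/6.022e23 = 5.384e-6 mol.
Photons absorbed: 0.449 × 5.384e-6 = 2.417e-6 mol.
Product formed: 0.00188 × 2.417e-6 = 4.544e-9 mol.
Rate: 4.544e-9 / 4650 s = 9.8e-13 mol s⁻¹.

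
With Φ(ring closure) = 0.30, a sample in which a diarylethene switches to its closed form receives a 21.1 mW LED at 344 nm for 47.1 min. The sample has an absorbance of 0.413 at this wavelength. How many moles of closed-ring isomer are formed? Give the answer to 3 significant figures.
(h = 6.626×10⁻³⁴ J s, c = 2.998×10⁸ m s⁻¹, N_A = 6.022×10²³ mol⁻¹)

Photon energy at 344 nm: hc/λ = (6.626×10⁻³⁴)(2.998×10⁸)/(344×10⁻⁹) = 5.775×10⁻¹⁹ J.
Energy delivered: (21.1 mW)(2826 s) = 59.63 J.
Photons incident: 59.63 / 5.775×10⁻¹⁹ = 1.033×10²⁰, i.e. 1.033×10²⁰/6.022×10²³ = 1.715×10⁻⁴ mol.
Fraction absorbed: 1 − 10^(−0.413) = 0.6136.
Photons absorbed: 0.6136 × 1.715×10⁻⁴ = 1.052×10⁻⁴ mol.
Product: Φ × n_abs = 0.30 × 1.052×10⁻⁴ = 3.156×10⁻⁵ mol.

3.16×10⁻⁵ mol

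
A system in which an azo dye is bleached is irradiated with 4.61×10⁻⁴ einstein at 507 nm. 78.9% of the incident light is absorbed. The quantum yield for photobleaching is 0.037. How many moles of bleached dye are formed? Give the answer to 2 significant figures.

1.3×10⁻⁵ mol

Photons absorbed: 0.789 × 4.61×10⁻⁴ = 3.637×10⁻⁴ mol.
Product: Φ × n_abs = 0.037 × 3.637×10⁻⁴ = 1.346×10⁻⁵ mol.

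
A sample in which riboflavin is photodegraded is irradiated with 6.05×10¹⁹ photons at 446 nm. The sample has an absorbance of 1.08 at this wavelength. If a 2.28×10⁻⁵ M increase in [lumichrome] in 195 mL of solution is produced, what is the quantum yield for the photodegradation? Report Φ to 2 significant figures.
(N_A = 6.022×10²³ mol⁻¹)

Product: (2.28×10⁻⁵ M)(0.195 L) = 4.446×10⁻⁶ mol.
Moles of photons: 6.05×10¹⁹ / 6.022×10²³ = 1.005×10⁻⁴ mol.
Fraction absorbed: 1 − 10^(−1.08) = 0.9168.
Photons absorbed: 0.9168 × 1.005×10⁻⁴ = 9.214×10⁻⁵ mol.
Φ = 4.446×10⁻⁶ mol / 9.214×10⁻⁵ mol photons = 0.048.

Φ = 0.048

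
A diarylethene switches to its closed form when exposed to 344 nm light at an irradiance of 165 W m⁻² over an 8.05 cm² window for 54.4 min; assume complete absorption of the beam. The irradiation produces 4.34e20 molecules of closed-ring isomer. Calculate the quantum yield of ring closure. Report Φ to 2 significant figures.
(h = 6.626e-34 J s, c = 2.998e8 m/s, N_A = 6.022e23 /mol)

Product: 4.34e20 / 6.022e23 = 7.207e-4 mol.
Photon energy at 344 nm: hc/λ = (6.626e-34)(2.998e8)/(344e-9) = 5.775e-19 J.
Energy delivered: (165 W m⁻²)(8.05e-4 m²)(3264 s) = 433.5 J.
Photons incident: 433.5 / 5.775e-19 = 7.506e20, i.e. 7.506e20/6.022e23 = 0.001246 mol.
Φ = 7.207e-4 mol / 0.001246 mol photons = 0.58.

Φ = 0.58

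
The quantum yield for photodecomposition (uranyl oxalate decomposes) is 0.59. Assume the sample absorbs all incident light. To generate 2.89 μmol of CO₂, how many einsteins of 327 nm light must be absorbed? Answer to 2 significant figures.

Product: 2.89 μmol = 2.89×10⁻⁶ mol.
Photons that must be absorbed: 2.89×10⁻⁶ / 0.59 = 4.898×10⁻⁶ mol.

4.9×10⁻⁶ einstein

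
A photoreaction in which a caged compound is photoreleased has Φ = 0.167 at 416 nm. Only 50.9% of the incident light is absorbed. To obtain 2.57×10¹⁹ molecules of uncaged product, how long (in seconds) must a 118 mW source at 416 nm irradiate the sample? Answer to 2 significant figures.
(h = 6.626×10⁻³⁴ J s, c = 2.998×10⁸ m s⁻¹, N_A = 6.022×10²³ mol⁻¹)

t ≈ 1200 s

Product: 2.57×10¹⁹ / 6.022×10²³ = 4.268×10⁻⁵ mol.
Photons that must be absorbed: 4.268×10⁻⁵ / 0.167 = 2.556×10⁻⁴ mol.
Incident photons needed: 2.556×10⁻⁴ / 0.509 = 5.022×10⁻⁴ mol.
Photon energy: hc/λ = 4.775×10⁻¹⁹ J; per mole, 2.876×10⁵ J mol⁻¹.
Energy required: 5.022×10⁻⁴ × 2.876×10⁵ = 144.4 J.
Time: 144.4 J / 0.118 W = 1200 s.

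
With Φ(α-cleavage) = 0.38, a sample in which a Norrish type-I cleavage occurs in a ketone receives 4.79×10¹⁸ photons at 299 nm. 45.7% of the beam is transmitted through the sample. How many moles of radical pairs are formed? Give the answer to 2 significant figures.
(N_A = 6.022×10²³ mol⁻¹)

Moles of photons: 4.79×10¹⁸ / 6.022×10²³ = 7.954×10⁻⁶ mol.
Fraction absorbed: 1 − 45.7/100 = 0.5430.
Photons absorbed: 0.5430 × 7.954×10⁻⁶ = 4.319×10⁻⁶ mol.
Product: Φ × n_abs = 0.38 × 4.319×10⁻⁶ = 1.641×10⁻⁶ mol.

1.6×10⁻⁶ mol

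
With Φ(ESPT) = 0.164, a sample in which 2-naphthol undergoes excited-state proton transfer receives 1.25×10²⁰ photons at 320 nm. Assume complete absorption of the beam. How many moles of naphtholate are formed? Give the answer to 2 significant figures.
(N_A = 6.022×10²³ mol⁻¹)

3.4×10⁻⁵ mol

Moles of photons: 1.25×10²⁰ / 6.022×10²³ = 2.076×10⁻⁴ mol.
Product: Φ × n_abs = 0.164 × 2.076×10⁻⁴ = 3.405×10⁻⁵ mol.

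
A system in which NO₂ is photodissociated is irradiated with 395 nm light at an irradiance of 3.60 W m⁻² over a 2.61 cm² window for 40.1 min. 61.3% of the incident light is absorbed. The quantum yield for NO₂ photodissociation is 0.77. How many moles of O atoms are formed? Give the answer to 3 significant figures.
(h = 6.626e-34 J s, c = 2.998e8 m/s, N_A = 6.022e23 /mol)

3.52e-6 mol

Photon energy at 395 nm: hc/λ = (6.626e-34)(2.998e8)/(395e-9) = 5.029e-19 J.
Energy delivered: (3.60 W m⁻²)(2.61e-4 m²)(2406 s) = 2.261 J.
Photons incident: 2.261 / 5.029e-19 = 4.496e18, i.e. 4.496e18/6.022e23 = 7.466e-6 mol.
Photons absorbed: 0.613 × 7.466e-6 = 4.577e-6 mol.
Product: Φ × n_abs = 0.77 × 4.577e-6 = 3.524e-6 mol.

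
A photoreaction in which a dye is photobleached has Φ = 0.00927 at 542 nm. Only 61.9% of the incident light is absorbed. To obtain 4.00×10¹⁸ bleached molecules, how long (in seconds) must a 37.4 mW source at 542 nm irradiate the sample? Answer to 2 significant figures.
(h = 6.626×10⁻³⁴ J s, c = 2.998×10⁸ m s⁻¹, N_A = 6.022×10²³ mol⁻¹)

Product: 4.00×10¹⁸ / 6.022×10²³ = 6.642×10⁻⁶ mol.
Photons that must be absorbed: 6.642×10⁻⁶ / 0.00927 = 7.165×10⁻⁴ mol.
Incident photons needed: 7.165×10⁻⁴ / 0.619 = 0.001158 mol.
Photon energy: hc/λ = 3.665×10⁻¹⁹ J; per mole, 2.207×10⁵ J mol⁻¹.
Energy required: 0.001158 × 2.207×10⁵ = 255.6 J.
Time: 255.6 J / 0.0374 W = 6800 s.

t ≈ 6800 s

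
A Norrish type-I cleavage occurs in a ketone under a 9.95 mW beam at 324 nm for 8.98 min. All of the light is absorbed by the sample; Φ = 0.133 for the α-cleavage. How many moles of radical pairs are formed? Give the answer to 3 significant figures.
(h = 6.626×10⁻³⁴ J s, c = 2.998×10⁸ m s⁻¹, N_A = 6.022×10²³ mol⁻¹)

Photon energy at 324 nm: hc/λ = (6.626×10⁻³⁴)(2.998×10⁸)/(324×10⁻⁹) = 6.131×10⁻¹⁹ J.
Energy delivered: (9.95 mW)(538.8 s) = 5.361 J.
Photons incident: 5.361 / 6.131×10⁻¹⁹ = 8.744×10¹⁸, i.e. 8.744×10¹⁸/6.022×10²³ = 1.452×10⁻⁵ mol.
Product: Φ × n_abs = 0.133 × 1.452×10⁻⁵ = 1.931×10⁻⁶ mol.

1.93×10⁻⁶ mol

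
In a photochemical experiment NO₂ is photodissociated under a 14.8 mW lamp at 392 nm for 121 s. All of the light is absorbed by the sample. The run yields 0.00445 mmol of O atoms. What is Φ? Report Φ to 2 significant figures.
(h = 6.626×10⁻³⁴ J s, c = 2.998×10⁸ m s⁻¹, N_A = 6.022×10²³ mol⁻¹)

Φ = 0.76

Product: 0.00445 mmol = 4.45×10⁻⁶ mol.
Photon energy at 392 nm: hc/λ = (6.626×10⁻³⁴)(2.998×10⁸)/(392×10⁻⁹) = 5.068×10⁻¹⁹ J.
Energy delivered: (14.8 mW)(121 s) = 1.791 J.
Photons incident: 1.791 / 5.068×10⁻¹⁹ = 3.534×10¹⁸, i.e. 3.534×10¹⁸/6.022×10²³ = 5.868×10⁻⁶ mol.
Φ = 4.45×10⁻⁶ mol / 5.868×10⁻⁶ mol photons = 0.76.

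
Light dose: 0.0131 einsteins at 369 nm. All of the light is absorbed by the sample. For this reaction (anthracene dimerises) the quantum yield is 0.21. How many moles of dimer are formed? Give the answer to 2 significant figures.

Product: Φ × n_abs = 0.21 × 0.0131 = 0.002751 mol.

0.0028 mol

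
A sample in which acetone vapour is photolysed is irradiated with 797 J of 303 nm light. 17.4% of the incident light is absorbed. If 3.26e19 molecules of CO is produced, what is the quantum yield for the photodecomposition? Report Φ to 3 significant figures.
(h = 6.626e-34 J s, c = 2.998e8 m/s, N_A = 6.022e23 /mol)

Product: 3.26e19 / 6.022e23 = 5.413e-5 mol.
Photon energy at 303 nm: hc/λ = (6.626e-34)(2.998e8)/(303e-9) = 6.556e-19 J.
Photons incident: 797 / 6.556e-19 = 1.216e21, i.e. 1.216e21/6.022e23 = 0.002019 mol.
Photons absorbed: 0.174 × 0.002019 = 3.513e-4 mol.
Φ = 5.413e-5 mol / 3.513e-4 mol photons = 0.154.

Φ = 0.154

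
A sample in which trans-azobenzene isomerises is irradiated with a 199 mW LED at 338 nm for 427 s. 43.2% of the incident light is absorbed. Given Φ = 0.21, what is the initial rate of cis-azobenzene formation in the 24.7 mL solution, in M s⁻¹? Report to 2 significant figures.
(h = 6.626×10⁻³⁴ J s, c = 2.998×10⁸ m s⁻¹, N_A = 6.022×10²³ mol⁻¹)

2.1×10⁻⁶ M s⁻¹

Photon energy at 338 nm: hc/λ = (6.626×10⁻³⁴)(2.998×10⁸)/(338×10⁻⁹) = 5.877×10⁻¹⁹ J.
Energy delivered: (199 mW)(427 s) = 84.97 J.
Photons incident: 84.97 / 5.877×10⁻¹⁹ = 1.446×10²⁰, i.e. 1.446×10²⁰/6.022×10²³ = 2.401×10⁻⁴ mol.
Photons absorbed: 0.432 × 2.401×10⁻⁴ = 1.037×10⁻⁴ mol.
Product formed: 0.21 × 1.037×10⁻⁴ = 2.178×10⁻⁵ mol.
Rate: 2.178×10⁻⁵ mol / (427 s × 0.0247 L) = 2.1×10⁻⁶ M s⁻¹.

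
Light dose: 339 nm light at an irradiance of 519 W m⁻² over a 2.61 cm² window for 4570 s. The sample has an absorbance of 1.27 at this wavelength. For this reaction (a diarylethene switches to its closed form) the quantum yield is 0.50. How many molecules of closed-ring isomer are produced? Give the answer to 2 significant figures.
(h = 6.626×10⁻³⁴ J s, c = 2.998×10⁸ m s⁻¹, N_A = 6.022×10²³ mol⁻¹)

Photon energy at 339 nm: hc/λ = (6.626×10⁻³⁴)(2.998×10⁸)/(339×10⁻⁹) = 5.860×10⁻¹⁹ J.
Energy delivered: (519 W m⁻²)(2.61×10⁻⁴ m²)(4570 s) = 619.0 J.
Photons incident: 619.0 / 5.860×10⁻¹⁹ = 1.056×10²¹, i.e. 1.056×10²¹/6.022×10²³ = 0.001754 mol.
Fraction absorbed: 1 − 10^(−1.27) = 0.9463.
Photons absorbed: 0.9463 × 0.001754 = 0.001660 mol.
Product: Φ × n_abs = 0.50 × 0.001660 = 8.300×10⁻⁴ mol.
As a count: 8.300×10⁻⁴ × 6.022×10²³ = 5.0×10²⁰.

5.0×10²⁰ molecules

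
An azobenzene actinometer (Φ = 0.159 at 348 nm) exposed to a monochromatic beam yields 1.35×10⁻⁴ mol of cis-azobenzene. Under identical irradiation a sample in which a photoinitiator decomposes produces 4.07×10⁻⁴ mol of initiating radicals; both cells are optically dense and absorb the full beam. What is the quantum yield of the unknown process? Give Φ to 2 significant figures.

Φ = 0.48

Photons absorbed by the actinometer: 1.35×10⁻⁴ / 0.159 = 8.491×10⁻⁴ mol.
Φ(unknown) = 4.07×10⁻⁴ / 8.491×10⁻⁴ = 0.48.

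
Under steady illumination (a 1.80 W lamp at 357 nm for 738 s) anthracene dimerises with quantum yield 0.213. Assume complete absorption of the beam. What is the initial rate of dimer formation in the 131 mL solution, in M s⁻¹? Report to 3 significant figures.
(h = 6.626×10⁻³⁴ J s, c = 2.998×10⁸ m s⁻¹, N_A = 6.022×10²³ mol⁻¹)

8.73×10⁻⁶ M s⁻¹

Photon energy at 357 nm: hc/λ = (6.626×10⁻³⁴)(2.998×10⁸)/(357×10⁻⁹) = 5.564×10⁻¹⁹ J.
Energy delivered: (1.80 W)(738 s) = 1328 J.
Photons incident: 1328 / 5.564×10⁻¹⁹ = 2.387×10²¹, i.e. 2.387×10²¹/6.022×10²³ = 0.003964 mol.
Product formed: 0.213 × 0.003964 = 8.443×10⁻⁴ mol.
Rate: 8.443×10⁻⁴ mol / (738 s × 0.131 L) = 8.73×10⁻⁶ M s⁻¹.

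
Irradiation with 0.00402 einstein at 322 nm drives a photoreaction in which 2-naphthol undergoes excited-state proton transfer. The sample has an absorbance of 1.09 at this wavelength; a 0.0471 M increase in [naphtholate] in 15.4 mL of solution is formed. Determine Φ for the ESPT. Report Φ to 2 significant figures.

Product: (0.0471 M)(0.0154 L) = 7.253×10⁻⁴ mol.
Fraction absorbed: 1 − 10^(−1.09) = 0.9187.
Photons absorbed: 0.9187 × 0.00402 = 0.003693 mol.
Φ = 7.253×10⁻⁴ mol / 0.003693 mol photons = 0.20.

Φ = 0.20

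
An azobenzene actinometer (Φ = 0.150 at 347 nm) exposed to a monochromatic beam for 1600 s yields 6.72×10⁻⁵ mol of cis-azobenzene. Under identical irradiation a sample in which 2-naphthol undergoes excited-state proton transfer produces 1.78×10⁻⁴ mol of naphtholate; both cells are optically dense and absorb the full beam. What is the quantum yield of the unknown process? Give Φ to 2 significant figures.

Φ = 0.40

Photons absorbed by the actinometer: 6.72×10⁻⁵ / 0.150 = 4.480×10⁻⁴ mol.
Φ(unknown) = 1.78×10⁻⁴ / 4.480×10⁻⁴ = 0.40.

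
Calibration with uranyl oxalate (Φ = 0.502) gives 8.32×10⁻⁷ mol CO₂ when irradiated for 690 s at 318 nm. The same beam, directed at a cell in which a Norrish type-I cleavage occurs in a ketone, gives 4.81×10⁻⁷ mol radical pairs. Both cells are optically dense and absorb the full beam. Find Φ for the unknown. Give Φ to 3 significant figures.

Φ = 0.290

Photons absorbed by the actinometer: 8.32×10⁻⁷ / 0.502 = 1.657×10⁻⁶ mol.
Φ(unknown) = 4.81×10⁻⁷ / 1.657×10⁻⁶ = 0.290.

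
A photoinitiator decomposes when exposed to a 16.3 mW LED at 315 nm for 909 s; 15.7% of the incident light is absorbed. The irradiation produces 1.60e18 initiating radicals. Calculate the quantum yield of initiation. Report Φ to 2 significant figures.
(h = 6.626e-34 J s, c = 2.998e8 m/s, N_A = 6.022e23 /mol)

Φ = 0.43

Product: 1.60e18 / 6.022e23 = 2.657e-6 mol.
Photon energy at 315 nm: hc/λ = (6.626e-34)(2.998e8)/(315e-9) = 6.306e-19 J.
Energy delivered: (16.3 mW)(909 s) = 14.82 J.
Photons incident: 14.82 / 6.306e-19 = 2.350e19, i.e. 2.350e19/6.022e23 = 3.902e-5 mol.
Photons absorbed: 0.157 × 3.902e-5 = 6.126e-6 mol.
Φ = 2.657e-6 mol / 6.126e-6 mol photons = 0.43.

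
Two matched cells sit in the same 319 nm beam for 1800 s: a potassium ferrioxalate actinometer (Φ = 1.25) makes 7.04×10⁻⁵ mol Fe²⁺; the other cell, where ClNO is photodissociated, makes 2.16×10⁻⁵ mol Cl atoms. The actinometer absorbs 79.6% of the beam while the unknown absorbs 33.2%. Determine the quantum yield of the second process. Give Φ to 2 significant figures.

Photons absorbed by the actinometer: 7.04×10⁻⁵ / 1.25 = 5.632×10⁻⁵ mol.
Incident flux: 5.632×10⁻⁵ / 0.796 = 7.075×10⁻⁵ einstein.
Absorbed by unknown: 0.332 × 7.075×10⁻⁵ = 2.349×10⁻⁵ mol.
Φ(unknown) = 2.16×10⁻⁵ / 2.349×10⁻⁵ = 0.92.

Φ = 0.92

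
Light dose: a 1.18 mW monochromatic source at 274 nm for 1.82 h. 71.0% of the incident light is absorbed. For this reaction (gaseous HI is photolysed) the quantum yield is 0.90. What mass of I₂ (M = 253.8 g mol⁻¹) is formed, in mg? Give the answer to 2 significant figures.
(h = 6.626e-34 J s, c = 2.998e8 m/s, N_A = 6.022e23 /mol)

2.9 mg

Photon energy at 274 nm: hc/λ = (6.626e-34)(2.998e8)/(274e-9) = 7.250e-19 J.
Energy delivered: (1.18 mW)(6552 s) = 7.731 J.
Photons incident: 7.731 / 7.250e-19 = 1.066e19, i.e. 1.066e19/6.022e23 = 1.770e-5 mol.
Photons absorbed: 0.710 × 1.770e-5 = 1.257e-5 mol.
Product: Φ × n_abs = 0.90 × 1.257e-5 = 1.131e-5 mol.
Mass: 1.131e-5 × 253.8 = 0.002870 g = 2.9 mg.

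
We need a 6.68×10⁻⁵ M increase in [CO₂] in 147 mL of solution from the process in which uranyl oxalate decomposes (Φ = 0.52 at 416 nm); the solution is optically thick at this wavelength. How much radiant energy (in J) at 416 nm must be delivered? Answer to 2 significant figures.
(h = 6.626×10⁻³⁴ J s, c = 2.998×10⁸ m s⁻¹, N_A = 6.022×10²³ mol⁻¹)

5.4 J

Product: (6.68×10⁻⁵ M)(0.147 L) = 9.820×10⁻⁶ mol.
Photons that must be absorbed: 9.820×10⁻⁶ / 0.52 = 1.888×10⁻⁵ mol.
Photon energy: hc/λ = 4.775×10⁻¹⁹ J; per mole, 2.876×10⁵ J mol⁻¹.
Energy required: 1.888×10⁻⁵ × 2.876×10⁵ = 5.4 J.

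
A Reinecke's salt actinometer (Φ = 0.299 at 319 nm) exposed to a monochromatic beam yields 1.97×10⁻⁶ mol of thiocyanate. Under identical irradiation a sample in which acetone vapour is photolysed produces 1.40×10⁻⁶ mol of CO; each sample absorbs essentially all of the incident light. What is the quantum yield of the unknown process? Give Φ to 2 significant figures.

Φ = 0.21

Photons absorbed by the actinometer: 1.97×10⁻⁶ / 0.299 = 6.589×10⁻⁶ mol.
Φ(unknown) = 1.40×10⁻⁶ / 6.589×10⁻⁶ = 0.21.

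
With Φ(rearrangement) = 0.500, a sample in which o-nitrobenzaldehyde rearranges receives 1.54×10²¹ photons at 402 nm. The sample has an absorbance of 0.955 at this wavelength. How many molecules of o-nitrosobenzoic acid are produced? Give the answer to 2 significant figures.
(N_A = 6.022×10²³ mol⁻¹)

6.8×10²⁰ molecules

Moles of photons: 1.54×10²¹ / 6.022×10²³ = 0.002557 mol.
Fraction absorbed: 1 − 10^(−0.955) = 0.8891.
Photons absorbed: 0.8891 × 0.002557 = 0.002273 mol.
Product: Φ × n_abs = 0.500 × 0.002273 = 0.001137 mol.
As a count: 0.001137 × 6.022×10²³ = 6.8×10²⁰.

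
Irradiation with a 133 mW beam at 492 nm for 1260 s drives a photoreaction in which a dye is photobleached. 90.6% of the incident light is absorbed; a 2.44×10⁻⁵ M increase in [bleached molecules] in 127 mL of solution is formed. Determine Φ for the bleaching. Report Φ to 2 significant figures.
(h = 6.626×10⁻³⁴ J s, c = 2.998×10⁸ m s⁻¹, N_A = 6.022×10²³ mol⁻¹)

Φ = 0.0050

Product: (2.44×10⁻⁵ M)(0.127 L) = 3.099×10⁻⁶ mol.
Photon energy at 492 nm: hc/λ = (6.626×10⁻³⁴)(2.998×10⁸)/(492×10⁻⁹) = 4.038×10⁻¹⁹ J.
Energy delivered: (133 mW)(1260 s) = 167.6 J.
Photons incident: 167.6 / 4.038×10⁻¹⁹ = 4.151×10²⁰, i.e. 4.151×10²⁰/6.022×10²³ = 6.893×10⁻⁴ mol.
Photons absorbed: 0.906 × 6.893×10⁻⁴ = 6.245×10⁻⁴ mol.
Φ = 3.099×10⁻⁶ mol / 6.245×10⁻⁴ mol photons = 0.0050.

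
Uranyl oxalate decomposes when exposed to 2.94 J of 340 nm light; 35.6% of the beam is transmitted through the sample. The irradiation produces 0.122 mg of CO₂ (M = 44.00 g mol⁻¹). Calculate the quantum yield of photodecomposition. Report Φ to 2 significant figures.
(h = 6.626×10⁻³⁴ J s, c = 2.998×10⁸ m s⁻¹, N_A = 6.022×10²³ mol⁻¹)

Φ = 0.52

Product: 0.122 mg / 44.00 g mol⁻¹ = 2.773×10⁻⁶ mol.
Photon energy at 340 nm: hc/λ = (6.626×10⁻³⁴)(2.998×10⁸)/(340×10⁻⁹) = 5.843×10⁻¹⁹ J.
Photons incident: 2.94 / 5.843×10⁻¹⁹ = 5.032×10¹⁸, i.e. 5.032×10¹⁸/6.022×10²³ = 8.356×10⁻⁶ mol.
Fraction absorbed: 1 − 35.6/100 = 0.6440.
Photons absorbed: 0.6440 × 8.356×10⁻⁶ = 5.381×10⁻⁶ mol.
Φ = 2.773×10⁻⁶ mol / 5.381×10⁻⁶ mol photons = 0.52.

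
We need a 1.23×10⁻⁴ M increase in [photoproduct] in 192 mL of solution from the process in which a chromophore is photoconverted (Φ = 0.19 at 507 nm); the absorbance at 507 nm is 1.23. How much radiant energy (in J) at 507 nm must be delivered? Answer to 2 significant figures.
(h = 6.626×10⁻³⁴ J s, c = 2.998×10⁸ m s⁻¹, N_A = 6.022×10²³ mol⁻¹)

Product: (1.23×10⁻⁴ M)(0.192 L) = 2.362×10⁻⁵ mol.
Photons that must be absorbed: 2.362×10⁻⁵ / 0.19 = 1.243×10⁻⁴ mol.
Fraction absorbed: 1 − 10^(−1.23) = 0.9411.
Incident photons needed: 1.243×10⁻⁴ / 0.9411 = 1.321×10⁻⁴ mol.
Photon energy: hc/λ = 3.918×10⁻¹⁹ J; per mole, 2.359×10⁵ J mol⁻¹.
Energy required: 1.321×10⁻⁴ × 2.359×10⁵ = 31 J.

31 J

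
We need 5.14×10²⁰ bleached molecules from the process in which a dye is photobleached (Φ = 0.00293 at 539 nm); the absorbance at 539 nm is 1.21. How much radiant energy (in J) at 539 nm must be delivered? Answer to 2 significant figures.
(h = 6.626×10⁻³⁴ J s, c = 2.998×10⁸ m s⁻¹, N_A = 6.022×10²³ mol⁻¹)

Product: 5.14×10²⁰ / 6.022×10²³ = 8.535×10⁻⁴ mol.
Photons that must be absorbed: 8.535×10⁻⁴ / 0.00293 = 0.2913 mol.
Fraction absorbed: 1 − 10^(−1.21) = 0.9383.
Incident photons needed: 0.2913 / 0.9383 = 0.3105 mol.
Photon energy: hc/λ = 3.685×10⁻¹⁹ J; per mole, 2.219×10⁵ J mol⁻¹.
Energy required: 0.3105 × 2.219×10⁵ = 6.9×10⁴ J.

6.9×10⁴ J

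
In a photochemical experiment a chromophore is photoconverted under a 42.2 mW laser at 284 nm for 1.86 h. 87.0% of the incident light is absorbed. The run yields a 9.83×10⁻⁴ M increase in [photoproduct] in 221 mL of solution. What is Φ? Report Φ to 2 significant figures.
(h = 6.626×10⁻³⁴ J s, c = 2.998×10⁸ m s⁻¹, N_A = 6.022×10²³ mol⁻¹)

Product: (9.83×10⁻⁴ M)(0.221 L) = 2.172×10⁻⁴ mol.
Photon energy at 284 nm: hc/λ = (6.626×10⁻³⁴)(2.998×10⁸)/(284×10⁻⁹) = 6.995×10⁻¹⁹ J.
Energy delivered: (42.2 mW)(6696 s) = 282.6 J.
Photons incident: 282.6 / 6.995×10⁻¹⁹ = 4.040×10²⁰, i.e. 4.040×10²⁰/6.022×10²³ = 6.709×10⁻⁴ mol.
Photons absorbed: 0.870 × 6.709×10⁻⁴ = 5.837×10⁻⁴ mol.
Φ = 2.172×10⁻⁴ mol / 5.837×10⁻⁴ mol photons = 0.37.

Φ = 0.37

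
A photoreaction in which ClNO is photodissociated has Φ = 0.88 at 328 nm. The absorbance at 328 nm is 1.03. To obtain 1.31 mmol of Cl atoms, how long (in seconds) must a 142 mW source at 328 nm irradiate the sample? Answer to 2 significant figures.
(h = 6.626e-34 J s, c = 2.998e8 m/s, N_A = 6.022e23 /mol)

Product: 1.31 mmol = 0.00131 mol.
Photons that must be absorbed: 0.00131 / 0.88 = 0.001489 mol.
Fraction absorbed: 1 − 10^(−1.03) = 0.9067.
Incident photons needed: 0.001489 / 0.9067 = 0.001642 mol.
Photon energy: hc/λ = 6.056e-19 J; per mole, 3.647e5 J mol⁻¹.
Energy required: 0.001642 × 3.647e5 = 598.8 J.
Time: 598.8 J / 0.142 W = 4200 s.

t ≈ 4200 s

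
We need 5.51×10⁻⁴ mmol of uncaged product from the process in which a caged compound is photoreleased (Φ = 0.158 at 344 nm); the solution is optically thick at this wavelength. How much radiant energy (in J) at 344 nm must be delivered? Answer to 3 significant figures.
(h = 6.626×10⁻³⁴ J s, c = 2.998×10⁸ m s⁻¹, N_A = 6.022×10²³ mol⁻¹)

Product: 5.51×10⁻⁴ mmol = 5.51×10⁻⁷ mol.
Photons that must be absorbed: 5.51×10⁻⁷ / 0.158 = 3.487×10⁻⁶ mol.
Photon energy: hc/λ = 5.775×10⁻¹⁹ J; per mole, 3.478×10⁵ J mol⁻¹.
Energy required: 3.487×10⁻⁶ × 3.478×10⁵ = 1.21 J.

1.21 J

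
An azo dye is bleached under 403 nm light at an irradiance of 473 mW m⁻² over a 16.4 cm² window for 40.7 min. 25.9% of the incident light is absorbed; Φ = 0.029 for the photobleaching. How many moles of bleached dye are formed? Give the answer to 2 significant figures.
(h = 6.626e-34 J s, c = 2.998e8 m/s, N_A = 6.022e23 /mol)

Photon energy at 403 nm: hc/λ = (6.626e-34)(2.998e8)/(403e-9) = 4.929e-19 J.
Energy delivered: (473 mW m⁻²)(16.4e-4 m²)(2442 s) = 1.894 J.
Photons incident: 1.894 / 4.929e-19 = 3.843e18, i.e. 3.843e18/6.022e23 = 6.382e-6 mol.
Photons absorbed: 0.259 × 6.382e-6 = 1.653e-6 mol.
Product: Φ × n_abs = 0.029 × 1.653e-6 = 4.794e-8 mol.

4.8e-8 mol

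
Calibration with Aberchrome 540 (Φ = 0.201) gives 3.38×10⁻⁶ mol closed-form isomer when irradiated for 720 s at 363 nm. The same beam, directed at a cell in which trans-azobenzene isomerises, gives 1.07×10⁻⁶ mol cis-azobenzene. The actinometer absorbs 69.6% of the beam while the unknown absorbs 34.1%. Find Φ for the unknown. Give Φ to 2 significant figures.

Photons absorbed by the actinometer: 3.38×10⁻⁶ / 0.201 = 1.682×10⁻⁵ mol.
Incident flux: 1.682×10⁻⁵ / 0.696 = 2.417×10⁻⁵ einstein.
Absorbed by unknown: 0.341 × 2.417×10⁻⁵ = 8.242×10⁻⁶ mol.
Φ(unknown) = 1.07×10⁻⁶ / 8.242×10⁻⁶ = 0.13.

Φ = 0.13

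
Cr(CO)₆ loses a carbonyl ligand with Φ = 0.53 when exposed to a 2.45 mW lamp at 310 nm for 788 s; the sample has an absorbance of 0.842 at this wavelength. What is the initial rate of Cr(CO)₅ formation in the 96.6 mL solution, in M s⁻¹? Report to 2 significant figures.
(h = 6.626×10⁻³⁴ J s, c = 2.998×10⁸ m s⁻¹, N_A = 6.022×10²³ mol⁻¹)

3.0×10⁻⁸ M s⁻¹

Photon energy at 310 nm: hc/λ = (6.626×10⁻³⁴)(2.998×10⁸)/(310×10⁻⁹) = 6.408×10⁻¹⁹ J.
Energy delivered: (2.45 mW)(788 s) = 1.931 J.
Photons incident: 1.931 / 6.408×10⁻¹⁹ = 3.013×10¹⁸, i.e. 3.013×10¹⁸/6.022×10²³ = 5.003×10⁻⁶ mol.
Fraction absorbed: 1 − 10^(−0.842) = 0.8561.
Photons absorbed: 0.8561 × 5.003×10⁻⁶ = 4.283×10⁻⁶ mol.
Product formed: 0.53 × 4.283×10⁻⁶ = 2.270×10⁻⁶ mol.
Rate: 2.270×10⁻⁶ mol / (788 s × 0.0966 L) = 3.0×10⁻⁸ M s⁻¹.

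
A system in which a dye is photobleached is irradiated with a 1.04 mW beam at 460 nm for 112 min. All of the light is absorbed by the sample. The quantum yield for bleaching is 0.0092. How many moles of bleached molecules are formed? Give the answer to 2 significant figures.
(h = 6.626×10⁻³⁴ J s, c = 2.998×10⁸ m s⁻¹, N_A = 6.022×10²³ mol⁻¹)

Photon energy at 460 nm: hc/λ = (6.626×10⁻³⁴)(2.998×10⁸)/(460×10⁻⁹) = 4.318×10⁻¹⁹ J.
Energy delivered: (1.04 mW)(6720 s) = 6.989 J.
Photons incident: 6.989 / 4.318×10⁻¹⁹ = 1.619×10¹⁹, i.e. 1.619×10¹⁹/6.022×10²³ = 2.688×10⁻⁵ mol.
Product: Φ × n_abs = 0.0092 × 2.688×10⁻⁵ = 2.473×10⁻⁷ mol.

2.5×10⁻⁷ mol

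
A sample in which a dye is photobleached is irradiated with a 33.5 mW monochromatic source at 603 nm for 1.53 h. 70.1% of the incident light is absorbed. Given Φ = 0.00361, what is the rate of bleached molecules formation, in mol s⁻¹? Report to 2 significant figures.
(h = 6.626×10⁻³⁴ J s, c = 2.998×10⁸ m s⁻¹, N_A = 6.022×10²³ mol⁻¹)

4.3×10⁻¹⁰ mol s⁻¹

Photon energy at 603 nm: hc/λ = (6.626×10⁻³⁴)(2.998×10⁸)/(603×10⁻⁹) = 3.294×10⁻¹⁹ J.
Energy delivered: (33.5 mW)(5508 s) = 184.5 J.
Photons incident: 184.5 / 3.294×10⁻¹⁹ = 5.601×10²⁰, i.e. 5.601×10²⁰/6.022×10²³ = 9.301×10⁻⁴ mol.
Photons absorbed: 0.701 × 9.301×10⁻⁴ = 6.520×10⁻⁴ mol.
Product formed: 0.00361 × 6.520×10⁻⁴ = 2.354×10⁻⁶ mol.
Rate: 2.354×10⁻⁶ / 5508 s = 4.3×10⁻¹⁰ mol s⁻¹.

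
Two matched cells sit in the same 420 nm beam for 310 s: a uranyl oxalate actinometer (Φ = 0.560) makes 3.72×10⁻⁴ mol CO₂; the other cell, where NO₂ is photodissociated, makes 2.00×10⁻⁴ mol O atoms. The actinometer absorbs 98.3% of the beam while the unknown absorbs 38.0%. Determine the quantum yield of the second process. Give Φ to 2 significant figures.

Φ = 0.78

Photons absorbed by the actinometer: 3.72×10⁻⁴ / 0.560 = 6.643×10⁻⁴ mol.
Incident flux: 6.643×10⁻⁴ / 0.983 = 6.758×10⁻⁴ einstein.
Absorbed by unknown: 0.380 × 6.758×10⁻⁴ = 2.568×10⁻⁴ mol.
Φ(unknown) = 2.00×10⁻⁴ / 2.568×10⁻⁴ = 0.78.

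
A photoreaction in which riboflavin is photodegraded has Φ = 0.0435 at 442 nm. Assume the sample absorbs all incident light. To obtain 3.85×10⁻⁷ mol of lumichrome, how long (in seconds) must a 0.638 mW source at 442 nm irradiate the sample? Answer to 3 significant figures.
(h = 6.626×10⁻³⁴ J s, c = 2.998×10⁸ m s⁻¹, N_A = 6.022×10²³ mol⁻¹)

Photons that must be absorbed: 3.85×10⁻⁷ / 0.0435 = 8.851×10⁻⁶ mol.
Photon energy: hc/λ = 4.494×10⁻¹⁹ J; per mole, 2.706×10⁵ J mol⁻¹.
Energy required: 8.851×10⁻⁶ × 2.706×10⁵ = 2.395 J.
Time: 2.395 J / 0.000638 W = 3750 s.

t ≈ 3750 s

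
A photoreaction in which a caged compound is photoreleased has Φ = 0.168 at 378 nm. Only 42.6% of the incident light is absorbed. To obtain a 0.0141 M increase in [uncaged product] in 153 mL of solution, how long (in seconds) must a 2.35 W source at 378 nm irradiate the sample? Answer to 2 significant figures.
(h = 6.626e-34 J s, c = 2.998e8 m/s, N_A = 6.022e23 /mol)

t ≈ 4100 s

Product: (0.0141 M)(0.153 L) = 0.002157 mol.
Photons that must be absorbed: 0.002157 / 0.168 = 0.01284 mol.
Incident photons needed: 0.01284 / 0.426 = 0.03014 mol.
Photon energy: hc/λ = 5.255e-19 J; per mole, 3.165e5 J mol⁻¹.
Energy required: 0.03014 × 3.165e5 = 9539 J.
Time: 9539 J / 2.35 W = 4100 s.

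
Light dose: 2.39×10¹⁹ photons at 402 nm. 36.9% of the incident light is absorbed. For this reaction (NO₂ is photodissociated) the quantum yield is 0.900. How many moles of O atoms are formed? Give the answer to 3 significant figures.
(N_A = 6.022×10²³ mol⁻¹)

1.32×10⁻⁵ mol

Moles of photons: 2.39×10¹⁹ / 6.022×10²³ = 3.969×10⁻⁵ mol.
Photons absorbed: 0.369 × 3.969×10⁻⁵ = 1.465×10⁻⁵ mol.
Product: Φ × n_abs = 0.900 × 1.465×10⁻⁵ = 1.319×10⁻⁵ mol.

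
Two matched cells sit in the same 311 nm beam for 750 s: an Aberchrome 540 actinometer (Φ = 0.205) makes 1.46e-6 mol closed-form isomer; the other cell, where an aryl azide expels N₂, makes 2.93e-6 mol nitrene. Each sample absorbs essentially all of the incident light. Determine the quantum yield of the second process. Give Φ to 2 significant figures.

Φ = 0.41

Photons absorbed by the actinometer: 1.46e-6 / 0.205 = 7.122e-6 mol.
Φ(unknown) = 2.93e-6 / 7.122e-6 = 0.41.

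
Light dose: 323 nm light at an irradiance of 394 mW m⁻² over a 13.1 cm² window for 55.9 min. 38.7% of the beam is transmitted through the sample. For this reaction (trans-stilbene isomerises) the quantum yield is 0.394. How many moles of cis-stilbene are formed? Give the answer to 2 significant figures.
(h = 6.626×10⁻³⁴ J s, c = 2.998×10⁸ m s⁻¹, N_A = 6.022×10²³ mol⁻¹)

Photon energy at 323 nm: hc/λ = (6.626×10⁻³⁴)(2.998×10⁸)/(323×10⁻⁹) = 6.150×10⁻¹⁹ J.
Energy delivered: (394 mW m⁻²)(13.1×10⁻⁴ m²)(3354 s) = 1.731 J.
Photons incident: 1.731 / 6.150×10⁻¹⁹ = 2.815×10¹⁸, i.e. 2.815×10¹⁸/6.022×10²³ = 4.675×10⁻⁶ mol.
Fraction absorbed: 1 − 38.7/100 = 0.6130.
Photons absorbed: 0.6130 × 4.675×10⁻⁶ = 2.866×10⁻⁶ mol.
Product: Φ × n_abs = 0.394 × 2.866×10⁻⁶ = 1.129×10⁻⁶ mol.

1.1×10⁻⁶ mol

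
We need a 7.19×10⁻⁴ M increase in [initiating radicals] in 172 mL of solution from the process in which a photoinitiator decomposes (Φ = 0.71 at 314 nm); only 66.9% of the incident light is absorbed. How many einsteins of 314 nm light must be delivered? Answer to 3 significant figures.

Product: (7.19×10⁻⁴ M)(0.172 L) = 1.237×10⁻⁴ mol.
Photons that must be absorbed: 1.237×10⁻⁴ / 0.71 = 1.742×10⁻⁴ mol.
Incident photons needed: 1.742×10⁻⁴ / 0.669 = 2.604×10⁻⁴ mol.

2.60×10⁻⁴ einstein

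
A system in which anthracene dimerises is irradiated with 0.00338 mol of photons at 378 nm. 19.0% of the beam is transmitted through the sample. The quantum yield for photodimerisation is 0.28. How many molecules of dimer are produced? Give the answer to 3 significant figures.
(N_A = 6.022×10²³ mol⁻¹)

Fraction absorbed: 1 − 19.0/100 = 0.8100.
Photons absorbed: 0.8100 × 0.00338 = 0.002738 mol.
Product: Φ × n_abs = 0.28 × 0.002738 = 7.666×10⁻⁴ mol.
As a count: 7.666×10⁻⁴ × 6.022×10²³ = 4.62×10²⁰.

4.62×10²⁰ molecules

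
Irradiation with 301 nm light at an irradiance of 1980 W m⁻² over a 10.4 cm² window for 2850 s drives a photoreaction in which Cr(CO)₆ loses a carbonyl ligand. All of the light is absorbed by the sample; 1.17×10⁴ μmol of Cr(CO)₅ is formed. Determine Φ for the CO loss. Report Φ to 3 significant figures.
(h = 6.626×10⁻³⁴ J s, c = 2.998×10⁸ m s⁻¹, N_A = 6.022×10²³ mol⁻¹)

Φ = 0.792

Product: 1.17×10⁴ μmol = 0.0117 mol.
Photon energy at 301 nm: hc/λ = (6.626×10⁻³⁴)(2.998×10⁸)/(301×10⁻⁹) = 6.600×10⁻¹⁹ J.
Energy delivered: (1980 W m⁻²)(10.4×10⁻⁴ m²)(2850 s) = 5869 J.
Photons incident: 5869 / 6.600×10⁻¹⁹ = 8.892×10²¹, i.e. 8.892×10²¹/6.022×10²³ = 0.01477 mol.
Φ = 0.0117 mol / 0.01477 mol photons = 0.792.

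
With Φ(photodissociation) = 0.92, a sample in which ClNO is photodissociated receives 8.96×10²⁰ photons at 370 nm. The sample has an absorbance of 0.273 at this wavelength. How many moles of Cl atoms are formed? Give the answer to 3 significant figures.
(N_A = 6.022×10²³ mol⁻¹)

6.39×10⁻⁴ mol

Moles of photons: 8.96×10²⁰ / 6.022×10²³ = 0.001488 mol.
Fraction absorbed: 1 − 10^(−0.273) = 0.4667.
Photons absorbed: 0.4667 × 0.001488 = 6.944×10⁻⁴ mol.
Product: Φ × n_abs = 0.92 × 6.944×10⁻⁴ = 6.388×10⁻⁴ mol.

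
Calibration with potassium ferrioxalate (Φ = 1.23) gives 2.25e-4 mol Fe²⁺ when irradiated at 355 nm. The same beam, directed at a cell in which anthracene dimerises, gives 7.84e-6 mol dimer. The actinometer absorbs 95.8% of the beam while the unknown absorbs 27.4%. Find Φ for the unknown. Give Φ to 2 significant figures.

Photons absorbed by the actinometer: 2.25e-4 / 1.23 = 1.829e-4 mol.
Incident flux: 1.829e-4 / 0.958 = 1.909e-4 einstein.
Absorbed by unknown: 0.274 × 1.909e-4 = 5.231e-5 mol.
Φ(unknown) = 7.84e-6 / 5.231e-5 = 0.15.

Φ = 0.15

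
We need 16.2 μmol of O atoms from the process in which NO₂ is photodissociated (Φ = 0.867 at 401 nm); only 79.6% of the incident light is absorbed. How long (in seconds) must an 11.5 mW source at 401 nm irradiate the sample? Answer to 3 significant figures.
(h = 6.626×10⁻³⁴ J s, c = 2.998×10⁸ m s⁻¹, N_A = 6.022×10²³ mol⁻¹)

t ≈ 609 s

Product: 16.2 μmol = 1.62×10⁻⁵ mol.
Photons that must be absorbed: 1.62×10⁻⁵ / 0.867 = 1.869×10⁻⁵ mol.
Incident photons needed: 1.869×10⁻⁵ / 0.796 = 2.348×10⁻⁵ mol.
Photon energy: hc/λ = 4.954×10⁻¹⁹ J; per mole, 2.983×10⁵ J mol⁻¹.
Energy required: 2.348×10⁻⁵ × 2.983×10⁵ = 7.004 J.
Time: 7.004 J / 0.0115 W = 609 s.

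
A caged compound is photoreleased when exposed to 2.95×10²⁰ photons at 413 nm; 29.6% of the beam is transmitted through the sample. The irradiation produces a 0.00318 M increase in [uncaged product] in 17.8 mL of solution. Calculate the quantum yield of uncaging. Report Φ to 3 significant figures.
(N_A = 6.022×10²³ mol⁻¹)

Φ = 0.164

Product: (0.00318 M)(0.0178 L) = 5.660×10⁻⁵ mol.
Moles of photons: 2.95×10²⁰ / 6.022×10²³ = 4.899×10⁻⁴ mol.
Fraction absorbed: 1 − 29.6/100 = 0.7040.
Photons absorbed: 0.7040 × 4.899×10⁻⁴ = 3.449×10⁻⁴ mol.
Φ = 5.660×10⁻⁵ mol / 3.449×10⁻⁴ mol photons = 0.164.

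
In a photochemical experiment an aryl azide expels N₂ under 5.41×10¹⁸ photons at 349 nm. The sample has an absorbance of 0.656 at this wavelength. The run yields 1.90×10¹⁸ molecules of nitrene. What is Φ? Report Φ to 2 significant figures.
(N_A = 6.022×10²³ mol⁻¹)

Φ = 0.45

Product: 1.90×10¹⁸ / 6.022×10²³ = 3.155×10⁻⁶ mol.
Moles of photons: 5.41×10¹⁸ / 6.022×10²³ = 8.984×10⁻⁶ mol.
Fraction absorbed: 1 − 10^(−0.656) = 0.7792.
Photons absorbed: 0.7792 × 8.984×10⁻⁶ = 7.000×10⁻⁶ mol.
Φ = 3.155×10⁻⁶ mol / 7.000×10⁻⁶ mol photons = 0.45.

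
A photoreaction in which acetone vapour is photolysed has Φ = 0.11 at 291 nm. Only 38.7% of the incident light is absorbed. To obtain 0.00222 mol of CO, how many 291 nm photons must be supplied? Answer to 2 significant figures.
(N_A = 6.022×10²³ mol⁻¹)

3.1×10²² photons

Photons that must be absorbed: 0.00222 / 0.11 = 0.02018 mol.
Incident photons needed: 0.02018 / 0.387 = 0.05214 mol.
Photon count: 0.05214 × 6.022×10²³ = 3.1×10²².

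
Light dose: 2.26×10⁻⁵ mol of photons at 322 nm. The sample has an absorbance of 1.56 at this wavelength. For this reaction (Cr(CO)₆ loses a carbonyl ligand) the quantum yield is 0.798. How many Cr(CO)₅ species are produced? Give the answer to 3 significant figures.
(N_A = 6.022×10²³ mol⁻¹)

1.06×10¹⁹ species

Fraction absorbed: 1 − 10^(−1.56) = 0.9725.
Photons absorbed: 0.9725 × 2.26×10⁻⁵ = 2.198×10⁻⁵ mol.
Product: Φ × n_abs = 0.798 × 2.198×10⁻⁵ = 1.754×10⁻⁵ mol.
As a count: 1.754×10⁻⁵ × 6.022×10²³ = 1.06×10¹⁹.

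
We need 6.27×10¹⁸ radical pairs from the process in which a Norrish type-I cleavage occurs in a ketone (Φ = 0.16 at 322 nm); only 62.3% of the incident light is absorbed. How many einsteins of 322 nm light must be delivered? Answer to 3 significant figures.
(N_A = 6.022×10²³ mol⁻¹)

1.04×10⁻⁴ einstein

Product: 6.27×10¹⁸ / 6.022×10²³ = 1.041×10⁻⁵ mol.
Photons that must be absorbed: 1.041×10⁻⁵ / 0.16 = 6.506×10⁻⁵ mol.
Incident photons needed: 6.506×10⁻⁵ / 0.623 = 1.044×10⁻⁴ mol.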